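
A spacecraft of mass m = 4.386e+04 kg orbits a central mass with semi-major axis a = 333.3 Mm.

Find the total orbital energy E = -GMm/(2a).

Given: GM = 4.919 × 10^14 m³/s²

Convert to SI: a = 333.3 Mm = 3.333e+08 m.
E = −GMm / (2a).
E = −4.919e+14 · 4.386e+04 / (2 · 3.333e+08) J ≈ -3.237e+10 J = -32.37 GJ.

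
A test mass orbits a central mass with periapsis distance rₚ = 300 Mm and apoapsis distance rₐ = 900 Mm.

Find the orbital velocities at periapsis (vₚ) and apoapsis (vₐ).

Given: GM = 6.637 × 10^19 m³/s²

Convert to SI: rₚ = 300 Mm = 3e+08 m; rₐ = 900 Mm = 9e+08 m.
Use the vis-viva equation v² = GM(2/r − 1/a) with a = (rₚ + rₐ)/2 = (3e+08 + 9e+08)/2 = 6e+08 m.
vₚ = √(GM · (2/rₚ − 1/a)) = √(6.637e+19 · (2/3e+08 − 1/6e+08)) m/s ≈ 5.761e+05 m/s = 576.1 km/s.
vₐ = √(GM · (2/rₐ − 1/a)) = √(6.637e+19 · (2/9e+08 − 1/6e+08)) m/s ≈ 1.92e+05 m/s = 192 km/s.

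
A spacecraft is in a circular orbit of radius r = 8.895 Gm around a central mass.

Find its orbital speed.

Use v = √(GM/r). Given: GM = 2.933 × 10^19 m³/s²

Convert to SI: r = 8.895 Gm = 8.895e+09 m.
For a circular orbit, gravity supplies the centripetal force, so v = √(GM / r).
v = √(2.933e+19 / 8.895e+09) m/s ≈ 5.742e+04 m/s = 57.42 km/s.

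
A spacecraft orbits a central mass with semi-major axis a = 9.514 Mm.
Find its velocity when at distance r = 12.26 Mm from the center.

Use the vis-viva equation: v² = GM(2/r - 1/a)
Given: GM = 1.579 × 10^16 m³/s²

Convert to SI: a = 9.514 Mm = 9.514e+06 m; r = 12.26 Mm = 1.226e+07 m.
Vis-viva: v = √(GM · (2/r − 1/a)).
2/r − 1/a = 2/1.226e+07 − 1/9.514e+06 = 5.80239e-08 m⁻¹.
v = √(1.579e+16 · 5.80239e-08) m/s ≈ 3.027e+04 m/s = 30.27 km/s.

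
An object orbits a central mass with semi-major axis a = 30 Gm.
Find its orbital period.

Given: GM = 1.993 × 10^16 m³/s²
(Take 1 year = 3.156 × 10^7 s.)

Convert to SI: a = 30 Gm = 3e+10 m.
Kepler's third law: T = 2π √(a³ / GM).
Substituting a = 3e+10 m and GM = 1.993e+16 m³/s²:
T = 2π √((3e+10)³ / 1.993e+16) s
T ≈ 2.313e+08 s = 7.328 years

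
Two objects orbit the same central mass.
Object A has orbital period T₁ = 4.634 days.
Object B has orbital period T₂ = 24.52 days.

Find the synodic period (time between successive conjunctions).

Convert to SI: T₁ = 4.634 days = 400378 s; T₂ = 24.52 days = 2.11853e+06 s.
T_syn = |T₁ · T₂ / (T₁ − T₂)|.
T_syn = |400378 · 2.11853e+06 / (400378 − 2.11853e+06)| s ≈ 4.937e+05 s = 5.714 days.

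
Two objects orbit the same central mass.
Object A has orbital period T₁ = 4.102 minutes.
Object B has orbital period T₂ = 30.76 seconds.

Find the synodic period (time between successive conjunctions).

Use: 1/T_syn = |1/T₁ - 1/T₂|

Convert to SI: T₁ = 4.102 minutes = 246.12 s.
T_syn = |T₁ · T₂ / (T₁ − T₂)|.
T_syn = |246.12 · 30.76 / (246.12 − 30.76)| s ≈ 35.15 s = 35.15 seconds.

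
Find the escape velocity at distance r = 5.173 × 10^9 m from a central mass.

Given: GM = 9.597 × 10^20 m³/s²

Escape velocity comes from setting total energy to zero: ½v² − GM/r = 0 ⇒ v_esc = √(2GM / r).
v_esc = √(2 · 9.597e+20 / 5.173e+09) m/s ≈ 6.091e+05 m/s = 609.1 km/s.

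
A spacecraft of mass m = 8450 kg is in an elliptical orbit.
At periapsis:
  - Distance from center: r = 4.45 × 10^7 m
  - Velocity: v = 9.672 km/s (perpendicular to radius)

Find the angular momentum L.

Convert to SI: v = 9.672 km/s = 9672 m/s.
Since v is perpendicular to r, L = m · v · r.
L = 8450 · 9672 · 4.45e+07 kg·m²/s ≈ 3.637e+15 kg·m²/s.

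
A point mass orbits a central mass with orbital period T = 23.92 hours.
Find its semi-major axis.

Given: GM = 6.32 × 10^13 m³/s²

Convert to SI: T = 23.92 hours = 86112 s.
Invert Kepler's third law: a = (GM · T² / (4π²))^(1/3).
Substituting T = 86112 s and GM = 6.32e+13 m³/s²:
a = (6.32e+13 · (86112)² / (4π²))^(1/3) m
a ≈ 2.281e+07 m = 22.81 Mm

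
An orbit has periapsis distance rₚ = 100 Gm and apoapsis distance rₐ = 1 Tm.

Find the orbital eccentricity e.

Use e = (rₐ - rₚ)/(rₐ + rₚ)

Convert to SI: rₚ = 100 Gm = 1e+11 m; rₐ = 1 Tm = 1e+12 m.
e = (rₐ − rₚ) / (rₐ + rₚ).
e = (1e+12 − 1e+11) / (1e+12 + 1e+11) = 9e+11 / 1.1e+12 ≈ 0.8182.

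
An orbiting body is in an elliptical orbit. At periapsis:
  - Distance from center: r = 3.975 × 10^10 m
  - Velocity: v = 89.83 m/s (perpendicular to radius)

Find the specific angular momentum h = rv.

With v perpendicular to r, h = r · v.
h = 3.975e+10 · 89.83 m²/s ≈ 3.571e+12 m²/s.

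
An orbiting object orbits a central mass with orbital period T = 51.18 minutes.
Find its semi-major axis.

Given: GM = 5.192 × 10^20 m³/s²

Convert to SI: T = 51.18 minutes = 3070.8 s.
Invert Kepler's third law: a = (GM · T² / (4π²))^(1/3).
Substituting T = 3070.8 s and GM = 5.192e+20 m³/s²:
a = (5.192e+20 · (3070.8)² / (4π²))^(1/3) m
a ≈ 4.987e+08 m = 498.7 Mm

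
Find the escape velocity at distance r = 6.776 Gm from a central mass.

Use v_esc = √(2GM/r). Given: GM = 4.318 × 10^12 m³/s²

Convert to SI: r = 6.776 Gm = 6.776e+09 m.
Escape velocity comes from setting total energy to zero: ½v² − GM/r = 0 ⇒ v_esc = √(2GM / r).
v_esc = √(2 · 4.318e+12 / 6.776e+09) m/s ≈ 35.7 m/s = 35.7 m/s.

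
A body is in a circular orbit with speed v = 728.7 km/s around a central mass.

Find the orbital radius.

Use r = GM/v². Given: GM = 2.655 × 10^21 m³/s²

Convert to SI: v = 728.7 km/s = 728700 m/s.
For a circular orbit, v² = GM / r, so r = GM / v².
r = 2.655e+21 / (728700)² m ≈ 5e+09 m = 5 Gm.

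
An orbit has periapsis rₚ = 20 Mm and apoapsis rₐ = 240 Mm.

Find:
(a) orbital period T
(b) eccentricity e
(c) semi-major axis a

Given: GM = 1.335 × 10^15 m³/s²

Convert to SI: rₚ = 20 Mm = 2e+07 m; rₐ = 240 Mm = 2.4e+08 m.
(a) With a = (rₚ + rₐ)/2 = 1.3e+08 m, T = 2π √(a³/GM) = 2π √((1.3e+08)³/1.335e+15) s ≈ 2.549e+05 s
(b) e = (rₐ − rₚ)/(rₐ + rₚ) = (2.4e+08 − 2e+07)/(2.4e+08 + 2e+07) ≈ 0.8462
(c) a = (rₚ + rₐ)/2 = (2e+07 + 2.4e+08)/2 ≈ 1.3e+08 m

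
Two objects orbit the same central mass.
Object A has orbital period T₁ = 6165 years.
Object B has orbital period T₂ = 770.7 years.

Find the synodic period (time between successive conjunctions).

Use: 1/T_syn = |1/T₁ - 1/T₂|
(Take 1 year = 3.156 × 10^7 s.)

Convert to SI: T₁ = 6165 years = 1.94567e+11 s; T₂ = 770.7 years = 2.43233e+10 s.
T_syn = |T₁ · T₂ / (T₁ − T₂)|.
T_syn = |1.94567e+11 · 2.43233e+10 / (1.94567e+11 − 2.43233e+10)| s ≈ 2.78e+10 s = 880.8 years.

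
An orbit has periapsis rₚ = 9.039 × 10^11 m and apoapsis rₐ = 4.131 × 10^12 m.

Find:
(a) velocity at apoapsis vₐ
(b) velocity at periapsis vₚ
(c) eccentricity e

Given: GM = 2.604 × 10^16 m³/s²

(a) With a = (rₚ + rₐ)/2 = 2.51745e+12 m, vₐ = √(GM (2/rₐ − 1/a)) = √(2.604e+16 · (2/4.131e+12 − 1/2.51745e+12)) m/s ≈ 47.57 m/s
(b) With a = (rₚ + rₐ)/2 = 2.51745e+12 m, vₚ = √(GM (2/rₚ − 1/a)) = √(2.604e+16 · (2/9.039e+11 − 1/2.51745e+12)) m/s ≈ 217.4 m/s
(c) e = (rₐ − rₚ)/(rₐ + rₚ) = (4.131e+12 − 9.039e+11)/(4.131e+12 + 9.039e+11) ≈ 0.6409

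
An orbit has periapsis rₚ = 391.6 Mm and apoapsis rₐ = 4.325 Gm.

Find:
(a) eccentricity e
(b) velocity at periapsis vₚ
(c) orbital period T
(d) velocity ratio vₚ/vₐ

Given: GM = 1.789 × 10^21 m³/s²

Convert to SI: rₚ = 391.6 Mm = 3.916e+08 m; rₐ = 4.325 Gm = 4.325e+09 m.
(a) e = (rₐ − rₚ)/(rₐ + rₚ) = (4.325e+09 − 3.916e+08)/(4.325e+09 + 3.916e+08) ≈ 0.8339
(b) With a = (rₚ + rₐ)/2 = 2.3583e+09 m, vₚ = √(GM (2/rₚ − 1/a)) = √(1.789e+21 · (2/3.916e+08 − 1/2.3583e+09)) m/s ≈ 2.895e+06 m/s
(c) With a = (rₚ + rₐ)/2 = 2.3583e+09 m, T = 2π √(a³/GM) = 2π √((2.3583e+09)³/1.789e+21) s ≈ 1.701e+04 s
(d) Conservation of angular momentum (rₚvₚ = rₐvₐ) gives vₚ/vₐ = rₐ/rₚ = 4.325e+09/3.916e+08 ≈ 11.04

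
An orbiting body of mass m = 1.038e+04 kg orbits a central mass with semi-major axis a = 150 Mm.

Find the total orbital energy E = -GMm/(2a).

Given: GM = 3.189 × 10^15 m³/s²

Convert to SI: a = 150 Mm = 1.5e+08 m.
E = −GMm / (2a).
E = −3.189e+15 · 1.038e+04 / (2 · 1.5e+08) J ≈ -1.103e+11 J = -110.3 GJ.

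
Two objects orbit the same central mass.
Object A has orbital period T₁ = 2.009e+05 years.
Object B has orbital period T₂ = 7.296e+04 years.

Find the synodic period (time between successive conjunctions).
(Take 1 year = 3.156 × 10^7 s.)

Convert to SI: T₁ = 2.009e+05 years = 6.3404e+12 s; T₂ = 7.296e+04 years = 2.30262e+12 s.
T_syn = |T₁ · T₂ / (T₁ − T₂)|.
T_syn = |6.3404e+12 · 2.30262e+12 / (6.3404e+12 − 2.30262e+12)| s ≈ 3.616e+12 s = 1.146e+05 years.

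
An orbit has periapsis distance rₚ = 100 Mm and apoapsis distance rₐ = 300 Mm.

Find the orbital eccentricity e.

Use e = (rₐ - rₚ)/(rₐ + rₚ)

Convert to SI: rₚ = 100 Mm = 1e+08 m; rₐ = 300 Mm = 3e+08 m.
e = (rₐ − rₚ) / (rₐ + rₚ).
e = (3e+08 − 1e+08) / (3e+08 + 1e+08) = 2e+08 / 4e+08 ≈ 0.5.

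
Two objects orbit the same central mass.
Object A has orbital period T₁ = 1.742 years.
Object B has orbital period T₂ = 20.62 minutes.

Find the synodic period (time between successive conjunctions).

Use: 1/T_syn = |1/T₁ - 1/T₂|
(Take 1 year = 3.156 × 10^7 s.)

Convert to SI: T₁ = 1.742 years = 5.49775e+07 s; T₂ = 20.62 minutes = 1237.2 s.
T_syn = |T₁ · T₂ / (T₁ − T₂)|.
T_syn = |5.49775e+07 · 1237.2 / (5.49775e+07 − 1237.2)| s ≈ 1237 s = 20.62 minutes.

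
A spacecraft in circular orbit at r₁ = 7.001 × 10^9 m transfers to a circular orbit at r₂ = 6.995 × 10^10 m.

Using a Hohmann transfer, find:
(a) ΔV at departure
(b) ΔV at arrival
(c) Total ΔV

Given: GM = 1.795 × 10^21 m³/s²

Transfer semi-major axis: a_t = (r₁ + r₂)/2 = (7.001e+09 + 6.995e+10)/2 = 3.84755e+10 m.
Circular speeds: v₁ = √(GM/r₁) = 506352 m/s, v₂ = √(GM/r₂) = 160191 m/s.
Transfer speeds (vis-viva v² = GM(2/r − 1/a_t)): v₁ᵗ = 682738 m/s, v₂ᵗ = 68332.3 m/s.
(a) ΔV₁ = |v₁ᵗ − v₁| ≈ 1.764e+05 m/s = 176.4 km/s.
(b) ΔV₂ = |v₂ − v₂ᵗ| ≈ 9.186e+04 m/s = 91.86 km/s.
(c) ΔV_total = ΔV₁ + ΔV₂ ≈ 2.682e+05 m/s = 268.2 km/s.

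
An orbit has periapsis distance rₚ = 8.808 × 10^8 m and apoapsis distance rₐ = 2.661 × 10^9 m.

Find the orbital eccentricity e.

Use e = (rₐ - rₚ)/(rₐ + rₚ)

e = (rₐ − rₚ) / (rₐ + rₚ).
e = (2.661e+09 − 8.808e+08) / (2.661e+09 + 8.808e+08) = 1.7802e+09 / 3.5418e+09 ≈ 0.5026.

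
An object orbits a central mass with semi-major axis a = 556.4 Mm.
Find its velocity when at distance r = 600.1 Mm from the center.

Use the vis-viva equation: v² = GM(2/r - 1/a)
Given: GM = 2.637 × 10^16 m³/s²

Convert to SI: a = 556.4 Mm = 5.564e+08 m; r = 600.1 Mm = 6.001e+08 m.
Vis-viva: v = √(GM · (2/r − 1/a)).
2/r − 1/a = 2/6.001e+08 − 1/5.564e+08 = 1.53551e-09 m⁻¹.
v = √(2.637e+16 · 1.53551e-09) m/s ≈ 6363 m/s = 6.363 km/s.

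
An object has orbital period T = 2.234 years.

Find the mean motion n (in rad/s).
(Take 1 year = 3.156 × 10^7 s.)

Convert to SI: T = 2.234 years = 7.0505e+07 s.
n = 2π / T.
n = 2π / 7.0505e+07 s ≈ 8.912e-08 rad/s.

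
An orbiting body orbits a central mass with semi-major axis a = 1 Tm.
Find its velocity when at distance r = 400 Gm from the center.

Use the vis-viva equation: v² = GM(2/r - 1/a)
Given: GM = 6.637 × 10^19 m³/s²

Convert to SI: a = 1 Tm = 1e+12 m; r = 400 Gm = 4e+11 m.
Vis-viva: v = √(GM · (2/r − 1/a)).
2/r − 1/a = 2/4e+11 − 1/1e+12 = 4e-12 m⁻¹.
v = √(6.637e+19 · 4e-12) m/s ≈ 1.629e+04 m/s = 16.29 km/s.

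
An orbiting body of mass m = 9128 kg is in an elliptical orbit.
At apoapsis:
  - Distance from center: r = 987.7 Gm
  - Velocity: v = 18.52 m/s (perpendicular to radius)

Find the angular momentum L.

Convert to SI: r = 987.7 Gm = 9.877e+11 m.
Since v is perpendicular to r, L = m · v · r.
L = 9128 · 18.52 · 9.877e+11 kg·m²/s ≈ 1.67e+17 kg·m²/s.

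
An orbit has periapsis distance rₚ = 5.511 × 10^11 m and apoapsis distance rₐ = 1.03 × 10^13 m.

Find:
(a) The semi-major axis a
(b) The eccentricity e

(a) a = (rₚ + rₐ) / 2 = (5.511e+11 + 1.03e+13) / 2 ≈ 5.426e+12 m = 5.426 × 10^12 m.
(b) e = (rₐ − rₚ) / (rₐ + rₚ) = (1.03e+13 − 5.511e+11) / (1.03e+13 + 5.511e+11) ≈ 0.8984.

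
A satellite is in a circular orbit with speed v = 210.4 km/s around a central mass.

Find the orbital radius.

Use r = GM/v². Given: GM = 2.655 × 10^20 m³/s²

Convert to SI: v = 210.4 km/s = 210400 m/s.
For a circular orbit, v² = GM / r, so r = GM / v².
r = 2.655e+20 / (210400)² m ≈ 5.998e+09 m = 5.998 Gm.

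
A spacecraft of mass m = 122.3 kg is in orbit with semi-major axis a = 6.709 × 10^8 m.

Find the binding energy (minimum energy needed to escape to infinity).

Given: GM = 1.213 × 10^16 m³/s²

Total orbital energy is E = −GMm/(2a); binding energy is E_bind = −E = GMm/(2a).
E_bind = 1.213e+16 · 122.3 / (2 · 6.709e+08) J ≈ 1.106e+09 J = 1.106 GJ.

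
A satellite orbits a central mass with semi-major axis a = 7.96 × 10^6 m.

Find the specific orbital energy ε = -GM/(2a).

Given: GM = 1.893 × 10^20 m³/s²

ε = −GM / (2a).
ε = −1.893e+20 / (2 · 7.96e+06) J/kg ≈ -1.189e+13 J/kg = -1.189e+04 GJ/kg.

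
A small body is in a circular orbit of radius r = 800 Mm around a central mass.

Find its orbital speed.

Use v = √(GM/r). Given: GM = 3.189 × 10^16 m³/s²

Convert to SI: r = 800 Mm = 8e+08 m.
For a circular orbit, gravity supplies the centripetal force, so v = √(GM / r).
v = √(3.189e+16 / 8e+08) m/s ≈ 6314 m/s = 6.314 km/s.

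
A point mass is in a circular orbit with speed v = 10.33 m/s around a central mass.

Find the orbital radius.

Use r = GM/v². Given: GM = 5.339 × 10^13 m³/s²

For a circular orbit, v² = GM / r, so r = GM / v².
r = 5.339e+13 / (10.33)² m ≈ 5.003e+11 m = 500.3 Gm.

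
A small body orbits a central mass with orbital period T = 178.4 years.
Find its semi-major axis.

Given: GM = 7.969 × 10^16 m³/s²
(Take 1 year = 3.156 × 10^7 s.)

Convert to SI: T = 178.4 years = 5.6303e+09 s.
Invert Kepler's third law: a = (GM · T² / (4π²))^(1/3).
Substituting T = 5.6303e+09 s and GM = 7.969e+16 m³/s²:
a = (7.969e+16 · (5.6303e+09)² / (4π²))^(1/3) m
a ≈ 4e+11 m = 400 Gm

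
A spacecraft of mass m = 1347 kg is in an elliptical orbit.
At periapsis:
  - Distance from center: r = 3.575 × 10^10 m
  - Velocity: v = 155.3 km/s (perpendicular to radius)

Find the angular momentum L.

Convert to SI: v = 155.3 km/s = 155300 m/s.
Since v is perpendicular to r, L = m · v · r.
L = 1347 · 155300 · 3.575e+10 kg·m²/s ≈ 7.479e+18 kg·m²/s.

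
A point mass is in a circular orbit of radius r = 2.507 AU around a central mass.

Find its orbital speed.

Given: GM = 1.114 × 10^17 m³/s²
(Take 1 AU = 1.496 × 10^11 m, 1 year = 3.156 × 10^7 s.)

Convert to SI: r = 2.507 AU = 3.75047e+11 m.
For a circular orbit, gravity supplies the centripetal force, so v = √(GM / r).
v = √(1.114e+17 / 3.75047e+11) m/s ≈ 545 m/s = 0.115 AU/year.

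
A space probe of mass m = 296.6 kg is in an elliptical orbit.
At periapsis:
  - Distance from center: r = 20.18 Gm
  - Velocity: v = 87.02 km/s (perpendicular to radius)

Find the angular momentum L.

Convert to SI: r = 20.18 Gm = 2.018e+10 m; v = 87.02 km/s = 87020 m/s.
Since v is perpendicular to r, L = m · v · r.
L = 296.6 · 87020 · 2.018e+10 kg·m²/s ≈ 5.208e+17 kg·m²/s.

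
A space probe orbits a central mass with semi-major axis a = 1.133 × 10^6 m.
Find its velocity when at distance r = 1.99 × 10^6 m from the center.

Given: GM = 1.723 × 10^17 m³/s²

Vis-viva: v = √(GM · (2/r − 1/a)).
2/r − 1/a = 2/1.99e+06 − 1/1.133e+06 = 1.22413e-07 m⁻¹.
v = √(1.723e+17 · 1.22413e-07) m/s ≈ 1.452e+05 m/s = 145.2 km/s.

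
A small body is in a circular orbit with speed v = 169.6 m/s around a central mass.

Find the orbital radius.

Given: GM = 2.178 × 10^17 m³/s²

For a circular orbit, v² = GM / r, so r = GM / v².
r = 2.178e+17 / (169.6)² m ≈ 7.572e+12 m = 7.572 Tm.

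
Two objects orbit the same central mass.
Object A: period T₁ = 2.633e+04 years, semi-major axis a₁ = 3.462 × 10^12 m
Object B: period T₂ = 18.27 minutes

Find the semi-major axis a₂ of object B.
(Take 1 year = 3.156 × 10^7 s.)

Convert to SI: T₁ = 2.633e+04 years = 8.30975e+11 s; T₂ = 18.27 minutes = 1096.2 s.
Kepler's third law: (T₁/T₂)² = (a₁/a₂)³ ⇒ a₂ = a₁ · (T₂/T₁)^(2/3).
T₂/T₁ = 1096.2 / 8.30975e+11 = 1.31917e-09.
a₂ = 3.462e+12 · (1.31917e-09)^(2/3) m ≈ 4.164e+06 m = 4.164 × 10^6 m.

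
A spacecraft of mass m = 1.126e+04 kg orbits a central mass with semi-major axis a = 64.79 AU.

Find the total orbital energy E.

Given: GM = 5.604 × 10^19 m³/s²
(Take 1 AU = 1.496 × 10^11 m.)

Convert to SI: a = 64.79 AU = 9.69258e+12 m.
E = −GMm / (2a).
E = −5.604e+19 · 1.126e+04 / (2 · 9.69258e+12) J ≈ -3.255e+10 J = -32.55 GJ.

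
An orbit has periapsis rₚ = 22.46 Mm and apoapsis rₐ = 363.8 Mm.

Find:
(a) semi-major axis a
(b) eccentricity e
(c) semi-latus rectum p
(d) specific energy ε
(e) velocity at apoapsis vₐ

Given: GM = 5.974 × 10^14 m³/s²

Convert to SI: rₚ = 22.46 Mm = 2.246e+07 m; rₐ = 363.8 Mm = 3.638e+08 m.
(a) a = (rₚ + rₐ)/2 = (2.246e+07 + 3.638e+08)/2 ≈ 1.931e+08 m
(b) e = (rₐ − rₚ)/(rₐ + rₚ) = (3.638e+08 − 2.246e+07)/(3.638e+08 + 2.246e+07) ≈ 0.8837
(c) From a = (rₚ + rₐ)/2 = 1.9313e+08 m and e = (rₐ − rₚ)/(rₐ + rₚ) = 0.883705, p = a(1 − e²) = 1.9313e+08 · (1 − (0.883705)²) ≈ 4.231e+07 m
(d) With a = (rₚ + rₐ)/2 = 1.9313e+08 m, ε = −GM/(2a) = −5.974e+14/(2 · 1.9313e+08) J/kg ≈ -1.547e+06 J/kg
(e) With a = (rₚ + rₐ)/2 = 1.9313e+08 m, vₐ = √(GM (2/rₐ − 1/a)) = √(5.974e+14 · (2/3.638e+08 − 1/1.9313e+08)) m/s ≈ 437 m/s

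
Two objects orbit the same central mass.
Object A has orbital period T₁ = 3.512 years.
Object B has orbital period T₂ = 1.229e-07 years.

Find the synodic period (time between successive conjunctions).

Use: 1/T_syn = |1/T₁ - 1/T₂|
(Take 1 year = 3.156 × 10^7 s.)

Convert to SI: T₁ = 3.512 years = 1.10839e+08 s; T₂ = 1.229e-07 years = 3.87872 s.
T_syn = |T₁ · T₂ / (T₁ − T₂)|.
T_syn = |1.10839e+08 · 3.87872 / (1.10839e+08 − 3.87872)| s ≈ 3.879 s = 1.229e-07 years.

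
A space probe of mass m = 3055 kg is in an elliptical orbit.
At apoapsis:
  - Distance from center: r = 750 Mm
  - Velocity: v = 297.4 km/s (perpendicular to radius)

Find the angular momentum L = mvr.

Convert to SI: r = 750 Mm = 7.5e+08 m; v = 297.4 km/s = 297400 m/s.
Since v is perpendicular to r, L = m · v · r.
L = 3055 · 297400 · 7.5e+08 kg·m²/s ≈ 6.814e+17 kg·m²/s.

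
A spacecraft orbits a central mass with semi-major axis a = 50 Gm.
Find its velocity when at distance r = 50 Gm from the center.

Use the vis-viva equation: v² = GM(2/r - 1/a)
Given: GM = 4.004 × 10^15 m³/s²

Convert to SI: a = 50 Gm = 5e+10 m; r = 50 Gm = 5e+10 m.
Vis-viva: v = √(GM · (2/r − 1/a)).
2/r − 1/a = 2/5e+10 − 1/5e+10 = 2e-11 m⁻¹.
v = √(4.004e+15 · 2e-11) m/s ≈ 283 m/s = 283 m/s.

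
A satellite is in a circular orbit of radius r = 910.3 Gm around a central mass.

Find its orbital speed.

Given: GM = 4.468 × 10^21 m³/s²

Convert to SI: r = 910.3 Gm = 9.103e+11 m.
For a circular orbit, gravity supplies the centripetal force, so v = √(GM / r).
v = √(4.468e+21 / 9.103e+11) m/s ≈ 7.006e+04 m/s = 70.06 km/s.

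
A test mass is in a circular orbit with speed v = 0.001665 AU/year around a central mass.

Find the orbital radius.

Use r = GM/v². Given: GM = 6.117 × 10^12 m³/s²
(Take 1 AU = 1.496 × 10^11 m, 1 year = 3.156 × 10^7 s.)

Convert to SI: v = 0.001665 AU/year = 7.8924 m/s.
For a circular orbit, v² = GM / r, so r = GM / v².
r = 6.117e+12 / (7.8924)² m ≈ 9.82e+10 m = 0.6564 AU.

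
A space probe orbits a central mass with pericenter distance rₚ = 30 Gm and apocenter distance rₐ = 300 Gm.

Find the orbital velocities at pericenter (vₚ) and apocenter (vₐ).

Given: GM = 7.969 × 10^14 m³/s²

Convert to SI: rₚ = 30 Gm = 3e+10 m; rₐ = 300 Gm = 3e+11 m.
Use the vis-viva equation v² = GM(2/r − 1/a) with a = (rₚ + rₐ)/2 = (3e+10 + 3e+11)/2 = 1.65e+11 m.
vₚ = √(GM · (2/rₚ − 1/a)) = √(7.969e+14 · (2/3e+10 − 1/1.65e+11)) m/s ≈ 219.8 m/s = 219.8 m/s.
vₐ = √(GM · (2/rₐ − 1/a)) = √(7.969e+14 · (2/3e+11 − 1/1.65e+11)) m/s ≈ 21.98 m/s = 21.98 m/s.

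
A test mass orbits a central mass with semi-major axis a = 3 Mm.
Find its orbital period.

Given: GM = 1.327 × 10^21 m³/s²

Convert to SI: a = 3 Mm = 3e+06 m.
Kepler's third law: T = 2π √(a³ / GM).
Substituting a = 3e+06 m and GM = 1.327e+21 m³/s²:
T = 2π √((3e+06)³ / 1.327e+21) s
T ≈ 0.8962 s = 0.8962 seconds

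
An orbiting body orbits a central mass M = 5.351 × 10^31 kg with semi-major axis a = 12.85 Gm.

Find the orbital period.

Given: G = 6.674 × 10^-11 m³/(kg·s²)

Convert to SI: a = 12.85 Gm = 1.285e+10 m.
GM = G · M = 6.674e-11 · 5.351e+31 = 3.57126e+21 m³/s².
Kepler's third law: T = 2π √(a³ / GM).
Substituting a = 1.285e+10 m and GM = 3.57126e+21 m³/s²:
T = 2π √((1.285e+10)³ / 3.57126e+21) s
T ≈ 1.532e+05 s = 1.773 days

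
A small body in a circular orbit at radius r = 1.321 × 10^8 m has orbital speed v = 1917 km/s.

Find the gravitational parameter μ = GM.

Convert to SI: v = 1917 km/s = 1.917e+06 m/s.
For a circular orbit v² = GM/r, so GM = v² · r.
GM = (1.917e+06)² · 1.321e+08 m³/s² ≈ 4.855e+20 m³/s² = 4.855 × 10^20 m³/s².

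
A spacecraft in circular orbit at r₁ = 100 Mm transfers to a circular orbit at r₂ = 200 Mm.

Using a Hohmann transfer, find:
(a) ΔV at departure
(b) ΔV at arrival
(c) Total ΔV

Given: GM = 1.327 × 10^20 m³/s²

Convert to SI: r₁ = 100 Mm = 1e+08 m; r₂ = 200 Mm = 2e+08 m.
Transfer semi-major axis: a_t = (r₁ + r₂)/2 = (1e+08 + 2e+08)/2 = 1.5e+08 m.
Circular speeds: v₁ = √(GM/r₁) = 1.15195e+06 m/s, v₂ = √(GM/r₂) = 814555 m/s.
Transfer speeds (vis-viva v² = GM(2/r − 1/a_t)): v₁ᵗ = 1.33016e+06 m/s, v₂ᵗ = 665081 m/s.
(a) ΔV₁ = |v₁ᵗ − v₁| ≈ 1.782e+05 m/s = 178.2 km/s.
(b) ΔV₂ = |v₂ − v₂ᵗ| ≈ 1.495e+05 m/s = 149.5 km/s.
(c) ΔV_total = ΔV₁ + ΔV₂ ≈ 3.277e+05 m/s = 327.7 km/s.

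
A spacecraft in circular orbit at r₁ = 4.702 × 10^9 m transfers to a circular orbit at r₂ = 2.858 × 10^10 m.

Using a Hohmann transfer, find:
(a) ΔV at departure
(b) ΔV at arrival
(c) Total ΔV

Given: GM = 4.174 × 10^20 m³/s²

Transfer semi-major axis: a_t = (r₁ + r₂)/2 = (4.702e+09 + 2.858e+10)/2 = 1.6641e+10 m.
Circular speeds: v₁ = √(GM/r₁) = 297944 m/s, v₂ = √(GM/r₂) = 120850 m/s.
Transfer speeds (vis-viva v² = GM(2/r − 1/a_t)): v₁ᵗ = 390460 m/s, v₂ᵗ = 64238.7 m/s.
(a) ΔV₁ = |v₁ᵗ − v₁| ≈ 9.252e+04 m/s = 92.52 km/s.
(b) ΔV₂ = |v₂ − v₂ᵗ| ≈ 5.661e+04 m/s = 56.61 km/s.
(c) ΔV_total = ΔV₁ + ΔV₂ ≈ 1.491e+05 m/s = 149.1 km/s.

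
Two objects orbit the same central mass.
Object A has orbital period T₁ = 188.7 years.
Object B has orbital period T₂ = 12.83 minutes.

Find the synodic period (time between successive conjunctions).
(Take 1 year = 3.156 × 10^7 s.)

Convert to SI: T₁ = 188.7 years = 5.95537e+09 s; T₂ = 12.83 minutes = 769.8 s.
T_syn = |T₁ · T₂ / (T₁ − T₂)|.
T_syn = |5.95537e+09 · 769.8 / (5.95537e+09 − 769.8)| s ≈ 769.8 s = 12.83 minutes.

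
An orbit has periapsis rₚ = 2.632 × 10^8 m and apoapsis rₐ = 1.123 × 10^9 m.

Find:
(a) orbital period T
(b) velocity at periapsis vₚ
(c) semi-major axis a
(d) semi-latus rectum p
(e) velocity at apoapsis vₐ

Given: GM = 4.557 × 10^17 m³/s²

(a) With a = (rₚ + rₐ)/2 = 6.931e+08 m, T = 2π √(a³/GM) = 2π √((6.931e+08)³/4.557e+17) s ≈ 1.698e+05 s
(b) With a = (rₚ + rₐ)/2 = 6.931e+08 m, vₚ = √(GM (2/rₚ − 1/a)) = √(4.557e+17 · (2/2.632e+08 − 1/6.931e+08)) m/s ≈ 5.296e+04 m/s
(c) a = (rₚ + rₐ)/2 = (2.632e+08 + 1.123e+09)/2 ≈ 6.931e+08 m
(d) From a = (rₚ + rₐ)/2 = 6.931e+08 m and e = (rₐ − rₚ)/(rₐ + rₚ) = 0.620257, p = a(1 − e²) = 6.931e+08 · (1 − (0.620257)²) ≈ 4.265e+08 m
(e) With a = (rₚ + rₐ)/2 = 6.931e+08 m, vₐ = √(GM (2/rₐ − 1/a)) = √(4.557e+17 · (2/1.123e+09 − 1/6.931e+08)) m/s ≈ 1.241e+04 m/s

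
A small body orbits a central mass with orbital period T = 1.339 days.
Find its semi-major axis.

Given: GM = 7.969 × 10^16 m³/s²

Convert to SI: T = 1.339 days = 115690 s.
Invert Kepler's third law: a = (GM · T² / (4π²))^(1/3).
Substituting T = 115690 s and GM = 7.969e+16 m³/s²:
a = (7.969e+16 · (115690)² / (4π²))^(1/3) m
a ≈ 3.001e+08 m = 300.1 Mm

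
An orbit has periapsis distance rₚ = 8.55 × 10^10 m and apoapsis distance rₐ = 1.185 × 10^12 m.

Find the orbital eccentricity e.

e = (rₐ − rₚ) / (rₐ + rₚ).
e = (1.185e+12 − 8.55e+10) / (1.185e+12 + 8.55e+10) = 1.0995e+12 / 1.2705e+12 ≈ 0.8654.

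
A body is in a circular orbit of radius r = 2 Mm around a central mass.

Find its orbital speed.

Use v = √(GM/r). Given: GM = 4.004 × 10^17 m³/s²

Convert to SI: r = 2 Mm = 2e+06 m.
For a circular orbit, gravity supplies the centripetal force, so v = √(GM / r).
v = √(4.004e+17 / 2e+06) m/s ≈ 4.474e+05 m/s = 447.4 km/s.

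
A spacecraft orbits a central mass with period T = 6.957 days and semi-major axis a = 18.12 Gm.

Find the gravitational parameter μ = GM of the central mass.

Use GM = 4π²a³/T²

Convert to SI: T = 6.957 days = 601085 s; a = 18.12 Gm = 1.812e+10 m.
GM = 4π² · a³ / T².
GM = 4π² · (1.812e+10)³ / (601085)² m³/s² ≈ 6.501e+20 m³/s² = 6.501 × 10^20 m³/s².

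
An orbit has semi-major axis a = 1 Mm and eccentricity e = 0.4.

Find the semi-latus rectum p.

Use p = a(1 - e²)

Convert to SI: a = 1 Mm = 1e+06 m.
p = a (1 − e²).
p = 1e+06 · (1 − (0.4)²) = 1e+06 · 0.84 ≈ 8.4e+05 m = 840 km.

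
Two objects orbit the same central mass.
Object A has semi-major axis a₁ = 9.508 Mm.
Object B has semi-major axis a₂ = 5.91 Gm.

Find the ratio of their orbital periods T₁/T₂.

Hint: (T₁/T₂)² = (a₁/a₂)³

Convert to SI: a₁ = 9.508 Mm = 9.508e+06 m; a₂ = 5.91 Gm = 5.91e+09 m.
From Kepler's third law, (T₁/T₂)² = (a₁/a₂)³, so T₁/T₂ = (a₁/a₂)^(3/2).
a₁/a₂ = 9.508e+06 / 5.91e+09 = 0.0016088.
T₁/T₂ = (0.0016088)^(3/2) ≈ 6.453e-05.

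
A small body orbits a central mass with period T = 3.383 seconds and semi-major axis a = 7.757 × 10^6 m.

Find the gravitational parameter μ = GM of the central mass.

GM = 4π² · a³ / T².
GM = 4π² · (7.757e+06)³ / (3.383)² m³/s² ≈ 1.61e+21 m³/s² = 1.61 × 10^21 m³/s².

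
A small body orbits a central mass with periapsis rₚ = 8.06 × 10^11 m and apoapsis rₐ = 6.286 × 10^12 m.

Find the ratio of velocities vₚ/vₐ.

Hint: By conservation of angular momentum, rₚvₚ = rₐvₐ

Conservation of angular momentum gives rₚvₚ = rₐvₐ, so vₚ/vₐ = rₐ/rₚ.
vₚ/vₐ = 6.286e+12 / 8.06e+11 ≈ 7.799.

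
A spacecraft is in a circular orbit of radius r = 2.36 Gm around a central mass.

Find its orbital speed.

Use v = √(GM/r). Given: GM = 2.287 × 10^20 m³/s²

Convert to SI: r = 2.36 Gm = 2.36e+09 m.
For a circular orbit, gravity supplies the centripetal force, so v = √(GM / r).
v = √(2.287e+20 / 2.36e+09) m/s ≈ 3.113e+05 m/s = 311.3 km/s.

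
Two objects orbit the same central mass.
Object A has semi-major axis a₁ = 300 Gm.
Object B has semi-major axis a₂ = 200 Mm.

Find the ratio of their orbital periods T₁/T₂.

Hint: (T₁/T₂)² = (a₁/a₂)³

Convert to SI: a₁ = 300 Gm = 3e+11 m; a₂ = 200 Mm = 2e+08 m.
From Kepler's third law, (T₁/T₂)² = (a₁/a₂)³, so T₁/T₂ = (a₁/a₂)^(3/2).
a₁/a₂ = 3e+11 / 2e+08 = 1500.
T₁/T₂ = (1500)^(3/2) ≈ 5.809e+04.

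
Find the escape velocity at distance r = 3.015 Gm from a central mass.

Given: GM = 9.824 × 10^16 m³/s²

Convert to SI: r = 3.015 Gm = 3.015e+09 m.
Escape velocity comes from setting total energy to zero: ½v² − GM/r = 0 ⇒ v_esc = √(2GM / r).
v_esc = √(2 · 9.824e+16 / 3.015e+09) m/s ≈ 8073 m/s = 8.073 km/s.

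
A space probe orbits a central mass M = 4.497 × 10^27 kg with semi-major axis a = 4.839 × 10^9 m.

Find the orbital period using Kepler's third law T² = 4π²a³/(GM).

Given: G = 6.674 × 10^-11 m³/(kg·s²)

GM = G · M = 6.674e-11 · 4.497e+27 = 3.0013e+17 m³/s².
Kepler's third law: T = 2π √(a³ / GM).
Substituting a = 4.839e+09 m and GM = 3.0013e+17 m³/s²:
T = 2π √((4.839e+09)³ / 3.0013e+17) s
T ≈ 3.861e+06 s = 44.68 days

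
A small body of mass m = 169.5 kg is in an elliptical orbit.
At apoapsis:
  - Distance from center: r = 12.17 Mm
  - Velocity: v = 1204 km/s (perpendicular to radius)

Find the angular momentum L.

Convert to SI: r = 12.17 Mm = 1.217e+07 m; v = 1204 km/s = 1.204e+06 m/s.
Since v is perpendicular to r, L = m · v · r.
L = 169.5 · 1.204e+06 · 1.217e+07 kg·m²/s ≈ 2.484e+15 kg·m²/s.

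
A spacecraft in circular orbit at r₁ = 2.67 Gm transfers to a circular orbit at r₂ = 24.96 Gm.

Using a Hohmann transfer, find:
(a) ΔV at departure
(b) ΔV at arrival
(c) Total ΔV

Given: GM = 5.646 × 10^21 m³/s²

Convert to SI: r₁ = 2.67 Gm = 2.67e+09 m; r₂ = 24.96 Gm = 2.496e+10 m.
Transfer semi-major axis: a_t = (r₁ + r₂)/2 = (2.67e+09 + 2.496e+10)/2 = 1.3815e+10 m.
Circular speeds: v₁ = √(GM/r₁) = 1.45417e+06 m/s, v₂ = √(GM/r₂) = 475607 m/s.
Transfer speeds (vis-viva v² = GM(2/r − 1/a_t)): v₁ᵗ = 1.95462e+06 m/s, v₂ᵗ = 209088 m/s.
(a) ΔV₁ = |v₁ᵗ − v₁| ≈ 5.004e+05 m/s = 500.4 km/s.
(b) ΔV₂ = |v₂ − v₂ᵗ| ≈ 2.665e+05 m/s = 266.5 km/s.
(c) ΔV_total = ΔV₁ + ΔV₂ ≈ 7.67e+05 m/s = 767 km/s.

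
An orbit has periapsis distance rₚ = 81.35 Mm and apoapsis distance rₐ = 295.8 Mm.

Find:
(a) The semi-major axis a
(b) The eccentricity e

Convert to SI: rₚ = 81.35 Mm = 8.135e+07 m; rₐ = 295.8 Mm = 2.958e+08 m.
(a) a = (rₚ + rₐ) / 2 = (8.135e+07 + 2.958e+08) / 2 ≈ 1.886e+08 m = 188.6 Mm.
(b) e = (rₐ − rₚ) / (rₐ + rₚ) = (2.958e+08 − 8.135e+07) / (2.958e+08 + 8.135e+07) ≈ 0.5686.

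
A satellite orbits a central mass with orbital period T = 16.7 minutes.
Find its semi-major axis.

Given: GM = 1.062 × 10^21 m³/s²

Convert to SI: T = 16.7 minutes = 1002 s.
Invert Kepler's third law: a = (GM · T² / (4π²))^(1/3).
Substituting T = 1002 s and GM = 1.062e+21 m³/s²:
a = (1.062e+21 · (1002)² / (4π²))^(1/3) m
a ≈ 3e+08 m = 300 Mm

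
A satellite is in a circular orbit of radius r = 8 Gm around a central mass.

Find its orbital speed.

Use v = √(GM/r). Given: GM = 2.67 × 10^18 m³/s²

Convert to SI: r = 8 Gm = 8e+09 m.
For a circular orbit, gravity supplies the centripetal force, so v = √(GM / r).
v = √(2.67e+18 / 8e+09) m/s ≈ 1.827e+04 m/s = 18.27 km/s.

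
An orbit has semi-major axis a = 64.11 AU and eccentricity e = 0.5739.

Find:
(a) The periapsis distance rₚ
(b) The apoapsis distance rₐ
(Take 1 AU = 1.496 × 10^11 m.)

Convert to SI: a = 64.11 AU = 9.59086e+12 m.
(a) rₚ = a(1 − e) = 9.59086e+12 · (1 − 0.5739) = 9.59086e+12 · 0.4261 ≈ 4.087e+12 m = 27.32 AU.
(b) rₐ = a(1 + e) = 9.59086e+12 · (1 + 0.5739) = 9.59086e+12 · 1.5739 ≈ 1.51e+13 m = 100.9 AU.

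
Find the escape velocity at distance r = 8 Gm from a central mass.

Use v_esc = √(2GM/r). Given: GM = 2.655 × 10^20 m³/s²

Convert to SI: r = 8 Gm = 8e+09 m.
Escape velocity comes from setting total energy to zero: ½v² − GM/r = 0 ⇒ v_esc = √(2GM / r).
v_esc = √(2 · 2.655e+20 / 8e+09) m/s ≈ 2.576e+05 m/s = 257.6 km/s.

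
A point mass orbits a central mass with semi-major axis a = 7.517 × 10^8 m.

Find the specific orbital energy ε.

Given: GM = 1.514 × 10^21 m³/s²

ε = −GM / (2a).
ε = −1.514e+21 / (2 · 7.517e+08) J/kg ≈ -1.007e+12 J/kg = -1007 GJ/kg.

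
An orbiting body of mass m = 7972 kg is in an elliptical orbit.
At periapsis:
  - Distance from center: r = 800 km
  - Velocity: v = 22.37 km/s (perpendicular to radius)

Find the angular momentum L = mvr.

Convert to SI: r = 800 km = 800000 m; v = 22.37 km/s = 22370 m/s.
Since v is perpendicular to r, L = m · v · r.
L = 7972 · 22370 · 800000 kg·m²/s ≈ 1.427e+14 kg·m²/s.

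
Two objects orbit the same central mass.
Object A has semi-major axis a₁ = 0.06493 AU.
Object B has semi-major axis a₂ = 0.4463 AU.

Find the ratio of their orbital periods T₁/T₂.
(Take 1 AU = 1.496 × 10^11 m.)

Convert to SI: a₁ = 0.06493 AU = 9.71353e+09 m; a₂ = 0.4463 AU = 6.67665e+10 m.
From Kepler's third law, (T₁/T₂)² = (a₁/a₂)³, so T₁/T₂ = (a₁/a₂)^(3/2).
a₁/a₂ = 9.71353e+09 / 6.67665e+10 = 0.145485.
T₁/T₂ = (0.145485)^(3/2) ≈ 0.05549.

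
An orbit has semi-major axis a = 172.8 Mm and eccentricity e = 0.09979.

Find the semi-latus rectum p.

Convert to SI: a = 172.8 Mm = 1.728e+08 m.
p = a (1 − e²).
p = 1.728e+08 · (1 − (0.09979)²) = 1.728e+08 · 0.990042 ≈ 1.711e+08 m = 171.1 Mm.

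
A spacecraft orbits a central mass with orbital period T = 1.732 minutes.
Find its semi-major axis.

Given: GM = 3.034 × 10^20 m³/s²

Convert to SI: T = 1.732 minutes = 103.92 s.
Invert Kepler's third law: a = (GM · T² / (4π²))^(1/3).
Substituting T = 103.92 s and GM = 3.034e+20 m³/s²:
a = (3.034e+20 · (103.92)² / (4π²))^(1/3) m
a ≈ 4.362e+07 m = 43.62 Mm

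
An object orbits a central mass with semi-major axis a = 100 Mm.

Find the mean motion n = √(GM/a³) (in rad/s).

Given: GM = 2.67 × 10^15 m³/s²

Convert to SI: a = 100 Mm = 1e+08 m.
n = √(GM / a³).
n = √(2.67e+15 / (1e+08)³) rad/s ≈ 5.167e-05 rad/s.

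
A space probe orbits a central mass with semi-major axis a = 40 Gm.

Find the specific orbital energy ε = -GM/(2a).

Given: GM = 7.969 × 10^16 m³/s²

Convert to SI: a = 40 Gm = 4e+10 m.
ε = −GM / (2a).
ε = −7.969e+16 / (2 · 4e+10) J/kg ≈ -9.961e+05 J/kg = -996.1 kJ/kg.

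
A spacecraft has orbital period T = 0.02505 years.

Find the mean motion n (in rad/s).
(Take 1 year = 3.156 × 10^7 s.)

Convert to SI: T = 0.02505 years = 790578 s.
n = 2π / T.
n = 2π / 790578 s ≈ 7.948e-06 rad/s.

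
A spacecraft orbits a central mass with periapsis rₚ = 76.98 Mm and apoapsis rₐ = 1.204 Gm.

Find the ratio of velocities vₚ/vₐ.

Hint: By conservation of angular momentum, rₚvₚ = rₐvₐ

Convert to SI: rₚ = 76.98 Mm = 7.698e+07 m; rₐ = 1.204 Gm = 1.204e+09 m.
Conservation of angular momentum gives rₚvₚ = rₐvₐ, so vₚ/vₐ = rₐ/rₚ.
vₚ/vₐ = 1.204e+09 / 7.698e+07 ≈ 15.64.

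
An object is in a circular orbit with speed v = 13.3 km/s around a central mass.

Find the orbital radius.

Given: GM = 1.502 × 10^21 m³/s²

Convert to SI: v = 13.3 km/s = 13300 m/s.
For a circular orbit, v² = GM / r, so r = GM / v².
r = 1.502e+21 / (13300)² m ≈ 8.491e+12 m = 8.491 Tm.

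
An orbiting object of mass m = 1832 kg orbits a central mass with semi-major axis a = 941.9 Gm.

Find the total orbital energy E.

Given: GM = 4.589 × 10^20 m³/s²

Convert to SI: a = 941.9 Gm = 9.419e+11 m.
E = −GMm / (2a).
E = −4.589e+20 · 1832 / (2 · 9.419e+11) J ≈ -4.463e+11 J = -446.3 GJ.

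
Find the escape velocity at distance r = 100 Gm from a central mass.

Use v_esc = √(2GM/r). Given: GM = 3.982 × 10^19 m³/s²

Convert to SI: r = 100 Gm = 1e+11 m.
Escape velocity comes from setting total energy to zero: ½v² − GM/r = 0 ⇒ v_esc = √(2GM / r).
v_esc = √(2 · 3.982e+19 / 1e+11) m/s ≈ 2.822e+04 m/s = 28.22 km/s.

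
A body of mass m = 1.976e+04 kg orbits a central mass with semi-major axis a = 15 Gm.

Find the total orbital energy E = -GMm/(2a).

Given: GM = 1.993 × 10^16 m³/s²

Convert to SI: a = 15 Gm = 1.5e+10 m.
E = −GMm / (2a).
E = −1.993e+16 · 1.976e+04 / (2 · 1.5e+10) J ≈ -1.313e+10 J = -13.13 GJ.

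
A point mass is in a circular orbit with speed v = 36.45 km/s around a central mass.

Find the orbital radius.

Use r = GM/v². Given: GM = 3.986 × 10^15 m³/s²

Convert to SI: v = 36.45 km/s = 36450 m/s.
For a circular orbit, v² = GM / r, so r = GM / v².
r = 3.986e+15 / (36450)² m ≈ 3e+06 m = 3 Mm.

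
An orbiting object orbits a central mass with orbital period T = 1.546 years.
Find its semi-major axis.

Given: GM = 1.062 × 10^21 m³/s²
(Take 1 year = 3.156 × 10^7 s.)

Convert to SI: T = 1.546 years = 4.87918e+07 s.
Invert Kepler's third law: a = (GM · T² / (4π²))^(1/3).
Substituting T = 4.87918e+07 s and GM = 1.062e+21 m³/s²:
a = (1.062e+21 · (4.87918e+07)² / (4π²))^(1/3) m
a ≈ 4.001e+11 m = 400.1 Gm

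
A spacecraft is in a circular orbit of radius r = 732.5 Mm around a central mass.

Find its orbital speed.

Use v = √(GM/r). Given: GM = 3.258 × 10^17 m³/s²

Convert to SI: r = 732.5 Mm = 7.325e+08 m.
For a circular orbit, gravity supplies the centripetal force, so v = √(GM / r).
v = √(3.258e+17 / 7.325e+08) m/s ≈ 2.109e+04 m/s = 21.09 km/s.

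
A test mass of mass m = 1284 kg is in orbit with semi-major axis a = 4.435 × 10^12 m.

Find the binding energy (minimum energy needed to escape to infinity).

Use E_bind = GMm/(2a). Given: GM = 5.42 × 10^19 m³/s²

Total orbital energy is E = −GMm/(2a); binding energy is E_bind = −E = GMm/(2a).
E_bind = 5.42e+19 · 1284 / (2 · 4.435e+12) J ≈ 7.846e+09 J = 7.846 GJ.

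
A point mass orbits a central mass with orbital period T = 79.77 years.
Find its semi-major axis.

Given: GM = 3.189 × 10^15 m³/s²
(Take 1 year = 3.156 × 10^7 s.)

Convert to SI: T = 79.77 years = 2.51754e+09 s.
Invert Kepler's third law: a = (GM · T² / (4π²))^(1/3).
Substituting T = 2.51754e+09 s and GM = 3.189e+15 m³/s²:
a = (3.189e+15 · (2.51754e+09)² / (4π²))^(1/3) m
a ≈ 8e+10 m = 80 Gm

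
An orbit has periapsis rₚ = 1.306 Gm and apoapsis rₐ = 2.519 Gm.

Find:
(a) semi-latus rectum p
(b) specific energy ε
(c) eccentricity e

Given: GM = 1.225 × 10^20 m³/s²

Convert to SI: rₚ = 1.306 Gm = 1.306e+09 m; rₐ = 2.519 Gm = 2.519e+09 m.
(a) From a = (rₚ + rₐ)/2 = 1.9125e+09 m and e = (rₐ − rₚ)/(rₐ + rₚ) = 0.317124, p = a(1 − e²) = 1.9125e+09 · (1 − (0.317124)²) ≈ 1.72e+09 m
(b) With a = (rₚ + rₐ)/2 = 1.9125e+09 m, ε = −GM/(2a) = −1.225e+20/(2 · 1.9125e+09) J/kg ≈ -3.203e+10 J/kg
(c) e = (rₐ − rₚ)/(rₐ + rₚ) = (2.519e+09 − 1.306e+09)/(2.519e+09 + 1.306e+09) ≈ 0.3171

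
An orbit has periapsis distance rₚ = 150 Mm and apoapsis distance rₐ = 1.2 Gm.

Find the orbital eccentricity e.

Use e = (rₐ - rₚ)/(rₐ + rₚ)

Convert to SI: rₚ = 150 Mm = 1.5e+08 m; rₐ = 1.2 Gm = 1.2e+09 m.
e = (rₐ − rₚ) / (rₐ + rₚ).
e = (1.2e+09 − 1.5e+08) / (1.2e+09 + 1.5e+08) = 1.05e+09 / 1.35e+09 ≈ 0.7778.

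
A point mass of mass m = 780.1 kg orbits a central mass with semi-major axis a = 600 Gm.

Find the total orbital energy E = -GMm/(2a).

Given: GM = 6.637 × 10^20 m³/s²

Convert to SI: a = 600 Gm = 6e+11 m.
E = −GMm / (2a).
E = −6.637e+20 · 780.1 / (2 · 6e+11) J ≈ -4.315e+11 J = -431.5 GJ.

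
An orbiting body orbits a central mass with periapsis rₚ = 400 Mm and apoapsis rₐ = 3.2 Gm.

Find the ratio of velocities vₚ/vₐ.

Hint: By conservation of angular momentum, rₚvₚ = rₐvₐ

Convert to SI: rₚ = 400 Mm = 4e+08 m; rₐ = 3.2 Gm = 3.2e+09 m.
Conservation of angular momentum gives rₚvₚ = rₐvₐ, so vₚ/vₐ = rₐ/rₚ.
vₚ/vₐ = 3.2e+09 / 4e+08 ≈ 8.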